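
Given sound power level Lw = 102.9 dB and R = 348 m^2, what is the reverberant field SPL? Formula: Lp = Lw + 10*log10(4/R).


4/R = 4/348 = 0.0114943
Lp = 102.9 + 10*log10(0.0114943) = 83.505 dB


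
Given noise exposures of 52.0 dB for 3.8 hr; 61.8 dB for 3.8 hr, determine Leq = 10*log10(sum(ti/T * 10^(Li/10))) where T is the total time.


T_total = 3.8 + 3.8 = 7.6 hr
(3.8/7.6) * 10^(52.0/10) = 79244.7
(3.8/7.6) * 10^(61.8/10) = 756781
Sum = 79244.7 + 756781 = 836026
Leq = 10*log10(836026) = 59.222 dB


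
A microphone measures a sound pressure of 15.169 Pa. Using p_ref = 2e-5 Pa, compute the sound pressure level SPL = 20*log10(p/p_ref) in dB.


p / p_ref = 15.169 / 2e-5 = 758450
SPL = 20 * log10(758450) = 117.6 dB


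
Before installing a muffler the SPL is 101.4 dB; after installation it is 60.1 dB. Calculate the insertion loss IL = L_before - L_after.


Insertion loss = SPL without muffler - SPL with muffler
IL = 101.4 - 60.1 = 41.3 dB


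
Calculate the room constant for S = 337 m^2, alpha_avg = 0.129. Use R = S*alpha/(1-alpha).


R = 337 * 0.129 / (1 - 0.129) = 49.912 m^2


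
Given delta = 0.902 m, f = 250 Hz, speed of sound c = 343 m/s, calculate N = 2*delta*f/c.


N = 2*delta*f/c = 2*delta/lambda, where lambda = c/f
lambda = 343 / 250 = 1.372 m
N = 2 * 0.902 / 1.372 = 1.3149


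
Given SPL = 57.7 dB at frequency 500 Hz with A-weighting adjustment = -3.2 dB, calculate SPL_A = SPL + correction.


A-weighting table: 500 Hz -> -3.2 dB correction
SPL_A = SPL + correction = 57.7 + (-3.2) = 54.5 dBA


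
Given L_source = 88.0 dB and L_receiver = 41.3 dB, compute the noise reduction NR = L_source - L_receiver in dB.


NR = L_source - L_receiver (difference between source and receiving room levels)
NR = 88.0 - 41.3 = 46.7 dB


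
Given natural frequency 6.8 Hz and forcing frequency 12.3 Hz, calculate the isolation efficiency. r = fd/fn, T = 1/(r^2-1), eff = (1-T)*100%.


r = 12.3 / 6.8 = 1.80882
r^2 - 1 = 1.80882^2 - 1 = 2.27183
T = 1/2.27183 = 0.440174
Efficiency = (1 - 0.440174)*100 = 55.983 %


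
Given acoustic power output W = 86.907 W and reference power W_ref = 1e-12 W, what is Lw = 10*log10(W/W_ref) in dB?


W / W_ref = 86.907 / 1e-12 = 8.6907e+13
Lw = 10 * log10(8.6907e+13) = 139.39 dB


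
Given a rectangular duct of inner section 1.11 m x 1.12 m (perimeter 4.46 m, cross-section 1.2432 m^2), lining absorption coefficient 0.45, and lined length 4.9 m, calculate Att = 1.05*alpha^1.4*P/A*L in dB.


alpha^1.4 = 0.45^1.4 = 0.326962
Attenuation rate = 1.05 * alpha^1.4 * P / A
= 1.05 * 0.326962 * 4.46 / 1.2432 = 1.23163 dB/m
Total Att = 1.23163 * 4.9 = 6.035 dB


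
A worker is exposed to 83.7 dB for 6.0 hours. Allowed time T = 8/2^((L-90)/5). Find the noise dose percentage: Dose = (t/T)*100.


T_allowed = 8 / 2^((83.7 - 90)/5) = 19.1597 hr
Dose = 6.0 / 19.1597 * 100 = 31.316 %


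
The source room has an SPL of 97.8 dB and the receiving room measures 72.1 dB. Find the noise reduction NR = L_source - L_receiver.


NR = L_source - L_receiver (difference between source and receiving room levels)
NR = 97.8 - 72.1 = 25.7 dB


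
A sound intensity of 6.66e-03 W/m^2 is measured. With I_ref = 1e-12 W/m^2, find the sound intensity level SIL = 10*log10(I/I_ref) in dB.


I / I_ref = 6.66e-03 / 1e-12 = 6.66e+09
SIL = 10 * log10(6.66e+09) = 98.235 dB


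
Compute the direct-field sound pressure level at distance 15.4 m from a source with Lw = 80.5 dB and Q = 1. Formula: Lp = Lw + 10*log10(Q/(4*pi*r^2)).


4*pi*r^2 = 4*pi*15.4^2 = 2980.24 m^2
Q / (4*pi*r^2) = 1 / 2980.24 = 0.000335543
Lp = 80.5 + 10*log10(0.000335543) = 45.757 dB


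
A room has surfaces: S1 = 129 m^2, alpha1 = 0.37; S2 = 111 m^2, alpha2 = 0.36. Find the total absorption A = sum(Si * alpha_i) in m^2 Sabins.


129 * 0.37 = 47.73
111 * 0.36 = 39.96
A_total = 47.73 + 39.96 = 87.69 m^2


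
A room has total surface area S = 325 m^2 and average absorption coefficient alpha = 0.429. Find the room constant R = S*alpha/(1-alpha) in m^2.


R = 325 * 0.429 / (1 - 0.429) = 244.18 m^2


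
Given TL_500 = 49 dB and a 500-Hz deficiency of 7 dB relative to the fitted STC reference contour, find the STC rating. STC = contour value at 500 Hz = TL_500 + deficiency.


By ASTM E413, STC = value of the fitted reference contour at 500 Hz.
Contour value at 500 Hz = TL_500 + deficiency = 49 + 7 = 56
STC = 56


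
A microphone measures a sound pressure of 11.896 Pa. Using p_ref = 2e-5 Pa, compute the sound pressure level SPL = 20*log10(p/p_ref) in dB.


p / p_ref = 11.896 / 2e-5 = 594800
SPL = 20 * log10(594800) = 115.49 dB


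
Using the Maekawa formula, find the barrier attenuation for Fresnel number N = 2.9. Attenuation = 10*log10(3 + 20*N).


3 + 20*N = 3 + 20*2.9 = 61
Att = 10*log10(61) = 17.853 dB


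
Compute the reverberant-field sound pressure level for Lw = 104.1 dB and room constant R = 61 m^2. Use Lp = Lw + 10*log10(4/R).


4/R = 4/61 = 0.0655738
Lp = 104.1 + 10*log10(0.0655738) = 92.267 dB


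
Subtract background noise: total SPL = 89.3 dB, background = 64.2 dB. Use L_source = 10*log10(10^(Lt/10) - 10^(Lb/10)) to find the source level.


10^(89.3/10) = 8.51138e+08
10^(64.2/10) = 2.63027e+06
Difference = 8.51138e+08 - 2.63027e+06 = 8.48508e+08
L_source = 10*log10(8.48508e+08) = 89.287 dB


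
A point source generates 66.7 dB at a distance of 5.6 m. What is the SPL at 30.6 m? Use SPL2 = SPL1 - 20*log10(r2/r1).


r2/r1 = 30.6/5.6 = 5.46429
Correction = 20*log10(5.46429) = 14.7507 dB
SPL2 = 66.7 - 14.7507 = 51.949 dB


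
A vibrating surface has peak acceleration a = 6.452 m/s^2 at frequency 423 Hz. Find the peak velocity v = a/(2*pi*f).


omega = 2*pi*f = 2*pi*423 = 2657.79 rad/s
v = a / omega = 6.452 / 2657.79 = 0.0024276 m/s


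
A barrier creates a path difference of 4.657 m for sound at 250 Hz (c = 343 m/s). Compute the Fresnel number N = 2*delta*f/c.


N = 2*delta*f/c = 2*delta/lambda, where lambda = c/f
lambda = 343 / 250 = 1.372 m
N = 2 * 4.657 / 1.372 = 6.7886


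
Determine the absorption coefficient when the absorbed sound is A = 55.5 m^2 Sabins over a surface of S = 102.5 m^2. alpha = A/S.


Absorption coefficient = absorbed power / incident power
alpha = A / S = 55.5 / 102.5 = 0.54146


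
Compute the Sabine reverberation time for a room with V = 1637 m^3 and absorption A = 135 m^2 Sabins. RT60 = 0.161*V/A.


RT60 = 0.161 * 1637 / 135 = 1.9523 s


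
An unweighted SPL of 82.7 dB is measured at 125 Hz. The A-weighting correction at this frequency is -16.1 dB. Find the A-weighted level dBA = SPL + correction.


A-weighting table: 125 Hz -> -16.1 dB correction
SPL_A = SPL + correction = 82.7 + (-16.1) = 66.6 dBA


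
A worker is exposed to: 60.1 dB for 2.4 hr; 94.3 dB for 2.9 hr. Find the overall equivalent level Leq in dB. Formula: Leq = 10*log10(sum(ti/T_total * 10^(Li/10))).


T_total = 2.4 + 2.9 = 5.3 hr
(2.4/5.3) * 10^(60.1/10) = 463378
(2.9/5.3) * 10^(94.3/10) = 1.47273e+09
Sum = 463378 + 1.47273e+09 = 1.47319e+09
Leq = 10*log10(1.47319e+09) = 91.683 dB


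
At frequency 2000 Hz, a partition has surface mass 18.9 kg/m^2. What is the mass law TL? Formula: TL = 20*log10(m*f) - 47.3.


m * f = 18.9 * 2000 = 37800
20*log10(37800) = 91.5498 dB
TL = 91.5498 - 47.3 = 44.25 dB


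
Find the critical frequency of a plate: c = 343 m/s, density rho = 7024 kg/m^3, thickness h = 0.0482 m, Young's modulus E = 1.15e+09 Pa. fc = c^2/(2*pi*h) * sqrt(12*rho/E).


12*rho/E = 12*7024/1.15e+09 = 7.32939e-05
sqrt(12*rho/E) = sqrt(7.32939e-05) = 0.00856119
c^2/(2*pi*h) = 343^2/(2*pi*0.0482) = 388473
fc = 388473 * 0.00856119 = 3325.8 Hz


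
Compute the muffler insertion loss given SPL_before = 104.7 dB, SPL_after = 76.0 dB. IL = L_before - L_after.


Insertion loss = SPL without muffler - SPL with muffler
IL = 104.7 - 76.0 = 28.7 dB


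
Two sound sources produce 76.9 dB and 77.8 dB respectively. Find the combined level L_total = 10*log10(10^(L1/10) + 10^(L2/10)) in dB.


10^(76.9/10) = 4.89779e+07
10^(77.8/10) = 6.0256e+07
Sum = 4.89779e+07 + 6.0256e+07 = 1.09234e+08
L_total = 10*log10(1.09234e+08) = 80.384 dB


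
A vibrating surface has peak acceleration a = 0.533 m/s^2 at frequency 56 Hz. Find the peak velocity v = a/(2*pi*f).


omega = 2*pi*f = 2*pi*56 = 351.858 rad/s
v = a / omega = 0.533 / 351.858 = 0.0015148 m/s


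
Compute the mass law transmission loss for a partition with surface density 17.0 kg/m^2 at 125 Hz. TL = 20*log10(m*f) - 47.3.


m * f = 17.0 * 125 = 2125
20*log10(2125) = 66.5472 dB
TL = 66.5472 - 47.3 = 19.247 dB


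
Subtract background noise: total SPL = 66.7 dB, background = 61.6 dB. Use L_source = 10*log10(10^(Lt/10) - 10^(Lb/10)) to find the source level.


10^(66.7/10) = 4.67735e+06
10^(61.6/10) = 1.44544e+06
Difference = 4.67735e+06 - 1.44544e+06 = 3.23191e+06
L_source = 10*log10(3.23191e+06) = 65.095 dB


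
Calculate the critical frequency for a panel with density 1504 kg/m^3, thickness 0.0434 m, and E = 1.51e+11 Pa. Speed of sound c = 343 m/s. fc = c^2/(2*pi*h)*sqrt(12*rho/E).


12*rho/E = 12*1504/1.51e+11 = 1.19523e-07
sqrt(12*rho/E) = sqrt(1.19523e-07) = 0.000345721
c^2/(2*pi*h) = 343^2/(2*pi*0.0434) = 431438
fc = 431438 * 0.000345721 = 149.16 Hz


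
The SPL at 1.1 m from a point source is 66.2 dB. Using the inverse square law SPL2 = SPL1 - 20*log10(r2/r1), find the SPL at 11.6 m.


r2/r1 = 11.6/1.1 = 10.5455
Correction = 20*log10(10.5455) = 20.4613 dB
SPL2 = 66.2 - 20.4613 = 45.739 dB


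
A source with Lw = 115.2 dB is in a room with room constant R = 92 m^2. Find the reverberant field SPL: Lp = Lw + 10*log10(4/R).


4/R = 4/92 = 0.0434783
Lp = 115.2 + 10*log10(0.0434783) = 101.58 dB


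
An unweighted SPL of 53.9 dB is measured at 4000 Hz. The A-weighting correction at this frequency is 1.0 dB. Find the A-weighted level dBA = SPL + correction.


A-weighting table: 4000 Hz -> 1.0 dB correction
SPL_A = SPL + correction = 53.9 + (1.0) = 54.9 dBA


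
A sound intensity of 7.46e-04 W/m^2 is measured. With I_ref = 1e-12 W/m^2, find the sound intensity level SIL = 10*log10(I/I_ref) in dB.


I / I_ref = 7.46e-04 / 1e-12 = 7.46e+08
SIL = 10 * log10(7.46e+08) = 88.727 dB


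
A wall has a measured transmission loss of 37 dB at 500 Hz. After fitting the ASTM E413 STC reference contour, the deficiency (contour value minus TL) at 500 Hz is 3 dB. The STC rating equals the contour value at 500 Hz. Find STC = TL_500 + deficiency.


By ASTM E413, STC = value of the fitted reference contour at 500 Hz.
Contour value at 500 Hz = TL_500 + deficiency = 37 + 3 = 40
STC = 40


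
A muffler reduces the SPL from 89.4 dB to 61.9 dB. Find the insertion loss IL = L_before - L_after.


Insertion loss = SPL without muffler - SPL with muffler
IL = 89.4 - 61.9 = 27.5 dB


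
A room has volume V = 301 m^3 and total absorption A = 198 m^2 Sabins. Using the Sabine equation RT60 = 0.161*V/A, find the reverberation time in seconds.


RT60 = 0.161 * 301 / 198 = 0.24475 s


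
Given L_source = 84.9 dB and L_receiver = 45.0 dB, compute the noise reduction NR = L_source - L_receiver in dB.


NR = L_source - L_receiver (difference between source and receiving room levels)
NR = 84.9 - 45.0 = 39.9 dB


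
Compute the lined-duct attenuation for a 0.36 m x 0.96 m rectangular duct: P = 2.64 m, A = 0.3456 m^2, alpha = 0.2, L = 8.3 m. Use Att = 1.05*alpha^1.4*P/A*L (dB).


alpha^1.4 = 0.2^1.4 = 0.105061
Attenuation rate = 1.05 * alpha^1.4 * P / A
= 1.05 * 0.105061 * 2.64 / 0.3456 = 0.842677 dB/m
Total Att = 0.842677 * 8.3 = 6.9942 dB


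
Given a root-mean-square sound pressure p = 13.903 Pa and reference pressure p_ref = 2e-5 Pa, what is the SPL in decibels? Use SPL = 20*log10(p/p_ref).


p / p_ref = 13.903 / 2e-5 = 695150
SPL = 20 * log10(695150) = 116.84 dB


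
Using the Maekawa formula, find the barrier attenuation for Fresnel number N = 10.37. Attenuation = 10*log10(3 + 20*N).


3 + 20*N = 3 + 20*10.37 = 210.4
Att = 10*log10(210.4) = 23.23 dB


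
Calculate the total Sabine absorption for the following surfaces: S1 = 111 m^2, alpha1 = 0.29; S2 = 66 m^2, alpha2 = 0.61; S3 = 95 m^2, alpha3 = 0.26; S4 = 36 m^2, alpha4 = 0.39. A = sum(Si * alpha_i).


111 * 0.29 = 32.19
66 * 0.61 = 40.26
95 * 0.26 = 24.7
36 * 0.39 = 14.04
A_total = 32.19 + 40.26 + 24.7 + 14.04 = 111.19 m^2


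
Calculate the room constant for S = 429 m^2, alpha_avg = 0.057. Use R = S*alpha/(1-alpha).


R = 429 * 0.057 / (1 - 0.057) = 25.931 m^2


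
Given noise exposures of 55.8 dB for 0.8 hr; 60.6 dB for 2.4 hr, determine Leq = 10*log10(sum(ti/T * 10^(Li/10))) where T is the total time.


T_total = 0.8 + 2.4 = 3.2 hr
(0.8/3.2) * 10^(55.8/10) = 95047.3
(2.4/3.2) * 10^(60.6/10) = 861115
Sum = 95047.3 + 861115 = 956162
Leq = 10*log10(956162) = 59.805 dB


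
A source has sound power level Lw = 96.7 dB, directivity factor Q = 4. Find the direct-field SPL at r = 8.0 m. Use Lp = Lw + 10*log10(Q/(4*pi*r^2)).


4*pi*r^2 = 4*pi*8.0^2 = 804.248 m^2
Q / (4*pi*r^2) = 4 / 804.248 = 0.00497359
Lp = 96.7 + 10*log10(0.00497359) = 73.667 dB


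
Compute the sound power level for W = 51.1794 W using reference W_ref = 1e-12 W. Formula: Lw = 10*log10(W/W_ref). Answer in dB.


W / W_ref = 51.1794 / 1e-12 = 5.11794e+13
Lw = 10 * log10(5.11794e+13) = 137.09 dB


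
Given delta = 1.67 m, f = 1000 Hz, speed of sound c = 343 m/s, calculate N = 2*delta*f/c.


N = 2*delta*f/c = 2*delta/lambda, where lambda = c/f
lambda = 343 / 1000 = 0.343 m
N = 2 * 1.67 / 0.343 = 9.7376


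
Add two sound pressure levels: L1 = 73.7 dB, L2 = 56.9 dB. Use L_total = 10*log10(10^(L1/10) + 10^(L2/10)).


10^(73.7/10) = 2.34423e+07
10^(56.9/10) = 489779
Sum = 2.34423e+07 + 489779 = 2.39321e+07
L_total = 10*log10(2.39321e+07) = 73.79 dB


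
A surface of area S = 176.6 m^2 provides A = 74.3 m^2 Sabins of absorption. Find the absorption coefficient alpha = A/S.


Absorption coefficient = absorbed power / incident power
alpha = A / S = 74.3 / 176.6 = 0.42072


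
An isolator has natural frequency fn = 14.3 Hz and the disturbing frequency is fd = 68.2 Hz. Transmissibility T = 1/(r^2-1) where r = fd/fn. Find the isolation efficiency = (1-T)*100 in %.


r = 68.2 / 14.3 = 4.76923
r^2 - 1 = 4.76923^2 - 1 = 21.7456
T = 1/21.7456 = 0.0459863
Efficiency = (1 - 0.0459863)*100 = 95.401 %


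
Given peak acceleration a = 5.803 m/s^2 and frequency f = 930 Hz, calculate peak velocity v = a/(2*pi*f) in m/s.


omega = 2*pi*f = 2*pi*930 = 5843.36 rad/s
v = a / omega = 5.803 / 5843.36 = 0.00099309 m/s


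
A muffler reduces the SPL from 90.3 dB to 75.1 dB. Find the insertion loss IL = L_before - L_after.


Insertion loss = SPL without muffler - SPL with muffler
IL = 90.3 - 75.1 = 15.2 dB


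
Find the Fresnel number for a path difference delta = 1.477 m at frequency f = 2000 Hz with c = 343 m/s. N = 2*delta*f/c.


N = 2*delta*f/c = 2*delta/lambda, where lambda = c/f
lambda = 343 / 2000 = 0.1715 m
N = 2 * 1.477 / 0.1715 = 17.224


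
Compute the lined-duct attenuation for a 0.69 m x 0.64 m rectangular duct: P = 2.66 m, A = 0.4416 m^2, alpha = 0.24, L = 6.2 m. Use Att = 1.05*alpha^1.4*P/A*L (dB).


alpha^1.4 = 0.24^1.4 = 0.135611
Attenuation rate = 1.05 * alpha^1.4 * P / A
= 1.05 * 0.135611 * 2.66 / 0.4416 = 0.857703 dB/m
Total Att = 0.857703 * 6.2 = 5.3178 dB


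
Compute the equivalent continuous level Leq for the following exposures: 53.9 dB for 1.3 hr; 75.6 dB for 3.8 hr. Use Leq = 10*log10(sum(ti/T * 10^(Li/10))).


T_total = 1.3 + 3.8 = 5.1 hr
(1.3/5.1) * 10^(53.9/10) = 62571
(3.8/5.1) * 10^(75.6/10) = 2.70529e+07
Sum = 62571 + 2.70529e+07 = 2.71155e+07
Leq = 10*log10(2.71155e+07) = 74.332 dB


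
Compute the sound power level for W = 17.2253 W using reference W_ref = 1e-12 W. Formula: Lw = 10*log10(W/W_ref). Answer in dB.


W / W_ref = 17.2253 / 1e-12 = 1.72253e+13
Lw = 10 * log10(1.72253e+13) = 132.36 dB


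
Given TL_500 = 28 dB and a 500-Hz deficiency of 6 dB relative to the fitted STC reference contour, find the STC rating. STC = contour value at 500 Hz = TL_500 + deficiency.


By ASTM E413, STC = value of the fitted reference contour at 500 Hz.
Contour value at 500 Hz = TL_500 + deficiency = 28 + 6 = 34
STC = 34


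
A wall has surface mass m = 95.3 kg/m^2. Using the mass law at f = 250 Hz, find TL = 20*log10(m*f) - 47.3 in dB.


m * f = 95.3 * 250 = 23825
20*log10(23825) = 87.5407 dB
TL = 87.5407 - 47.3 = 40.241 dB


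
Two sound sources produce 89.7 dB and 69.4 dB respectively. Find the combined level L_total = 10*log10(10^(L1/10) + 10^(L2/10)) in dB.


10^(89.7/10) = 9.33254e+08
10^(69.4/10) = 8.70964e+06
Sum = 9.33254e+08 + 8.70964e+06 = 9.41964e+08
L_total = 10*log10(9.41964e+08) = 89.74 dB


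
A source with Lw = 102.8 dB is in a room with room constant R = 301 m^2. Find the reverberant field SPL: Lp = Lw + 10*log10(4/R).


4/R = 4/301 = 0.013289
Lp = 102.8 + 10*log10(0.013289) = 84.035 dB


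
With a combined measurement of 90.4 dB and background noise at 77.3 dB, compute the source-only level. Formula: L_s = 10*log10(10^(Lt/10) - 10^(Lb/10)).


10^(90.4/10) = 1.09648e+09
10^(77.3/10) = 5.37032e+07
Difference = 1.09648e+09 - 5.37032e+07 = 1.04278e+09
L_source = 10*log10(1.04278e+09) = 90.182 dB


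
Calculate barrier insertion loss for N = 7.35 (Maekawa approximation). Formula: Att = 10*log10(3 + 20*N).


3 + 20*N = 3 + 20*7.35 = 150
Att = 10*log10(150) = 21.761 dB


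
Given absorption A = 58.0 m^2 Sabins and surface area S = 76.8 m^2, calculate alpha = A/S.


Absorption coefficient = absorbed power / incident power
alpha = A / S = 58.0 / 76.8 = 0.75521


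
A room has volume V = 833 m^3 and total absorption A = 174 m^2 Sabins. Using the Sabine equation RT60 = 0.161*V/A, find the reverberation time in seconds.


RT60 = 0.161 * 833 / 174 = 0.77076 s


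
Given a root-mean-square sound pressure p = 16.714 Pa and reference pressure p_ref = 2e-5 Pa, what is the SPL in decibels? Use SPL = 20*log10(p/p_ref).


p / p_ref = 16.714 / 2e-5 = 835700
SPL = 20 * log10(835700) = 118.44 dB


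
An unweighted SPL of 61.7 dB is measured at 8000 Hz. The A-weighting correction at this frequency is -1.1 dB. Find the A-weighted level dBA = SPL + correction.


A-weighting table: 8000 Hz -> -1.1 dB correction
SPL_A = SPL + correction = 61.7 + (-1.1) = 60.6 dBA


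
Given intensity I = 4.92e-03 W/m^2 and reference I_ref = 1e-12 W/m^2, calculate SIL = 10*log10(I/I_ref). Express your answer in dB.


I / I_ref = 4.92e-03 / 1e-12 = 4.92e+09
SIL = 10 * log10(4.92e+09) = 96.92 dB


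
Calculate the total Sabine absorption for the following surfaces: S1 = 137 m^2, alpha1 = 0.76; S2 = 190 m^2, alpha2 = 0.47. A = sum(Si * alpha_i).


137 * 0.76 = 104.12
190 * 0.47 = 89.3
A_total = 104.12 + 89.3 = 193.42 m^2


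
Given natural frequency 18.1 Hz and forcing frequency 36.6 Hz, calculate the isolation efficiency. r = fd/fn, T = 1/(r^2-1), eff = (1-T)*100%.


r = 36.6 / 18.1 = 2.0221
r^2 - 1 = 2.0221^2 - 1 = 3.08889
T = 1/3.08889 = 0.323741
Efficiency = (1 - 0.323741)*100 = 67.626 %


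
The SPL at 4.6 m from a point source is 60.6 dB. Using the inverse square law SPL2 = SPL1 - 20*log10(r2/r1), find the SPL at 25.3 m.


r2/r1 = 25.3/4.6 = 5.5
Correction = 20*log10(5.5) = 14.8073 dB
SPL2 = 60.6 - 14.8073 = 45.793 dB


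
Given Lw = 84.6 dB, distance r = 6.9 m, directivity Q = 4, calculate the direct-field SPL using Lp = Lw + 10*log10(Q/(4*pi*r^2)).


4*pi*r^2 = 4*pi*6.9^2 = 598.285 m^2
Q / (4*pi*r^2) = 4 / 598.285 = 0.00668578
Lp = 84.6 + 10*log10(0.00668578) = 62.852 dB


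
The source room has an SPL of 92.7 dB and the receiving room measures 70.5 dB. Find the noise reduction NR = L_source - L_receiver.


NR = L_source - L_receiver (difference between source and receiving room levels)
NR = 92.7 - 70.5 = 22.2 dB


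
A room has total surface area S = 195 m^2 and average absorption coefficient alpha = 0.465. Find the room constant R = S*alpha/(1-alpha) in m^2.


R = 195 * 0.465 / (1 - 0.465) = 169.49 m^2


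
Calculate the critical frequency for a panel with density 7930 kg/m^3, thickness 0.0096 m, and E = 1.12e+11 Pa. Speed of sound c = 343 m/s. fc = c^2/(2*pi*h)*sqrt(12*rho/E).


12*rho/E = 12*7930/1.12e+11 = 8.49643e-07
sqrt(12*rho/E) = sqrt(8.49643e-07) = 0.000921761
c^2/(2*pi*h) = 343^2/(2*pi*0.0096) = 1.95046e+06
fc = 1.95046e+06 * 0.000921761 = 1797.9 Hz


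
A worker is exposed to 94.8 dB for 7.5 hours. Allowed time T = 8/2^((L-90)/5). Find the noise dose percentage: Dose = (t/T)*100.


T_allowed = 8 / 2^((94.8 - 90)/5) = 4.11246 hr
Dose = 7.5 / 4.11246 * 100 = 182.37 %


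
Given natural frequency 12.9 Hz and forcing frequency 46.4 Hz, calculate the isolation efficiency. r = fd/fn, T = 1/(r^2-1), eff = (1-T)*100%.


r = 46.4 / 12.9 = 3.5969
r^2 - 1 = 3.5969^2 - 1 = 11.9377
T = 1/11.9377 = 0.0837682
Efficiency = (1 - 0.0837682)*100 = 91.623 %


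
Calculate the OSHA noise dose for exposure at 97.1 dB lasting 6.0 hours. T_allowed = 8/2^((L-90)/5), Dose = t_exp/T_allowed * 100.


T_allowed = 8 / 2^((97.1 - 90)/5) = 2.9897 hr
Dose = 6.0 / 2.9897 * 100 = 200.69 %


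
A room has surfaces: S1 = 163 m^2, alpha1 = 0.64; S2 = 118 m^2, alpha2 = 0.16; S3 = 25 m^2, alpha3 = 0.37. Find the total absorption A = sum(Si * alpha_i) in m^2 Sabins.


163 * 0.64 = 104.32
118 * 0.16 = 18.88
25 * 0.37 = 9.25
A_total = 104.32 + 18.88 + 9.25 = 132.45 m^2


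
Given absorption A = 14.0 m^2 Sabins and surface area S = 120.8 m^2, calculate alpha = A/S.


Absorption coefficient = absorbed power / incident power
alpha = A / S = 14.0 / 120.8 = 0.11589


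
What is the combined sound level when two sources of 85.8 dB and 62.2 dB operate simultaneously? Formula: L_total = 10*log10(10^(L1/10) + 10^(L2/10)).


10^(85.8/10) = 3.80189e+08
10^(62.2/10) = 1.65959e+06
Sum = 3.80189e+08 + 1.65959e+06 = 3.81849e+08
L_total = 10*log10(3.81849e+08) = 85.819 dB


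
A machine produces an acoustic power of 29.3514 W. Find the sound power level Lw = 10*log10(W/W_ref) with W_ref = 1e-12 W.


W / W_ref = 29.3514 / 1e-12 = 2.93514e+13
Lw = 10 * log10(2.93514e+13) = 134.68 dB


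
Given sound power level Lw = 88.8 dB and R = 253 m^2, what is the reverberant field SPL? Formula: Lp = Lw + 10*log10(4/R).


4/R = 4/253 = 0.0158103
Lp = 88.8 + 10*log10(0.0158103) = 70.789 dB


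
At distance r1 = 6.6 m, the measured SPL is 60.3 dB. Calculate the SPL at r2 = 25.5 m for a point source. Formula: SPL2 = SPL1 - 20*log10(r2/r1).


r2/r1 = 25.5/6.6 = 3.86364
Correction = 20*log10(3.86364) = 11.7399 dB
SPL2 = 60.3 - 11.7399 = 48.56 dB


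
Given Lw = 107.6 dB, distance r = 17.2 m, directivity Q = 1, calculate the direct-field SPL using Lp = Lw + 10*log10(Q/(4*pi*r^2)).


4*pi*r^2 = 4*pi*17.2^2 = 3717.64 m^2
Q / (4*pi*r^2) = 1 / 3717.64 = 0.000268988
Lp = 107.6 + 10*log10(0.000268988) = 71.897 dB


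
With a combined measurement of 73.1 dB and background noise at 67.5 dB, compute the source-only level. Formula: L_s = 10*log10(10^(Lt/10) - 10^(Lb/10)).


10^(73.1/10) = 2.04174e+07
10^(67.5/10) = 5.62341e+06
Difference = 2.04174e+07 - 5.62341e+06 = 1.4794e+07
L_source = 10*log10(1.4794e+07) = 71.701 dB


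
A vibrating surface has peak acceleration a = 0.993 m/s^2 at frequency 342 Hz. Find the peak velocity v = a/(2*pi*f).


omega = 2*pi*f = 2*pi*342 = 2148.85 rad/s
v = a / omega = 0.993 / 2148.85 = 0.00046211 m/s


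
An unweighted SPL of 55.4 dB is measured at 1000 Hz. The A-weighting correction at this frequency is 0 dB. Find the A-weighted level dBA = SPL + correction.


A-weighting table: 1000 Hz -> 0 dB correction
SPL_A = SPL + correction = 55.4 + (0) = 55.4 dBA


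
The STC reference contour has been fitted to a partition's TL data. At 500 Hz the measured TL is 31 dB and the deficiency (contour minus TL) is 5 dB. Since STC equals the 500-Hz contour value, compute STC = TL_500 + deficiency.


By ASTM E413, STC = value of the fitted reference contour at 500 Hz.
Contour value at 500 Hz = TL_500 + deficiency = 31 + 5 = 36
STC = 36


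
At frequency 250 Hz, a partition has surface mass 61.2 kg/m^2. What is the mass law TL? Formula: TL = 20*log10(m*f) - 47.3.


m * f = 61.2 * 250 = 15300
20*log10(15300) = 83.6938 dB
TL = 83.6938 - 47.3 = 36.394 dB


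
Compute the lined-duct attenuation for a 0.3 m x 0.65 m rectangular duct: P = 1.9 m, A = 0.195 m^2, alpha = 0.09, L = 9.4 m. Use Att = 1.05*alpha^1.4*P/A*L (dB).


alpha^1.4 = 0.09^1.4 = 0.034351
Attenuation rate = 1.05 * alpha^1.4 * P / A
= 1.05 * 0.034351 * 1.9 / 0.195 = 0.351437 dB/m
Total Att = 0.351437 * 9.4 = 3.3035 dB


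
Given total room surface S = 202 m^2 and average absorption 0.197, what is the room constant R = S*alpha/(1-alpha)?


R = 202 * 0.197 / (1 - 0.197) = 49.557 m^2


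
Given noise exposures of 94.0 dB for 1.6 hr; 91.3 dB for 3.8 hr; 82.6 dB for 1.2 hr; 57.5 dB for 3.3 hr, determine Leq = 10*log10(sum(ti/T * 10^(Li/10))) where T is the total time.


T_total = 1.6 + 3.8 + 1.2 + 3.3 = 9.9 hr
(1.6/9.9) * 10^(94.0/10) = 4.05961e+08
(3.8/9.9) * 10^(91.3/10) = 5.17784e+08
(1.2/9.9) * 10^(82.6/10) = 2.2057e+07
(3.3/9.9) * 10^(57.5/10) = 187447
Sum = 4.05961e+08 + 5.17784e+08 + 2.2057e+07 + 187447 = 9.45989e+08
Leq = 10*log10(9.45989e+08) = 89.759 dB


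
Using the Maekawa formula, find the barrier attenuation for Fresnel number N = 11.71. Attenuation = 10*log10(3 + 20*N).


3 + 20*N = 3 + 20*11.71 = 237.2
Att = 10*log10(237.2) = 23.751 dB


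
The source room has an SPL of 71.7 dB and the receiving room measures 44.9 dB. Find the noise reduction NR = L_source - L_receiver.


NR = L_source - L_receiver (difference between source and receiving room levels)
NR = 71.7 - 44.9 = 26.8 dB


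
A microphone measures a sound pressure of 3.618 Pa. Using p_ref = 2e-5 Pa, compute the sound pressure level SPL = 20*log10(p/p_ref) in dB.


p / p_ref = 3.618 / 2e-5 = 180900
SPL = 20 * log10(180900) = 105.15 dB


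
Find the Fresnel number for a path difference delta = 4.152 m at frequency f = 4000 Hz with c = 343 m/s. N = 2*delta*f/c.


N = 2*delta*f/c = 2*delta/lambda, where lambda = c/f
lambda = 343 / 4000 = 0.08575 m
N = 2 * 4.152 / 0.08575 = 96.84


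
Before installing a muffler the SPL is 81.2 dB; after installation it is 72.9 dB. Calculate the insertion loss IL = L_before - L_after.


Insertion loss = SPL without muffler - SPL with muffler
IL = 81.2 - 72.9 = 8.3 dB


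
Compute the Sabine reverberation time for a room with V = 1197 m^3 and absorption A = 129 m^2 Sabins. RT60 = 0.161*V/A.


RT60 = 0.161 * 1197 / 129 = 1.4939 s


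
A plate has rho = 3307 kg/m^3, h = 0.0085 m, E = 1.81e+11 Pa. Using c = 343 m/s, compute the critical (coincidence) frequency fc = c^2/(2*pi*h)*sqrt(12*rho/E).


12*rho/E = 12*3307/1.81e+11 = 2.19249e-07
sqrt(12*rho/E) = sqrt(2.19249e-07) = 0.00046824
c^2/(2*pi*h) = 343^2/(2*pi*0.0085) = 2.20287e+06
fc = 2.20287e+06 * 0.00046824 = 1031.5 Hz


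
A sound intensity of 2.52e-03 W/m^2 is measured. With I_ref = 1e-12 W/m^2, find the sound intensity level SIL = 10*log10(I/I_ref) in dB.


I / I_ref = 2.52e-03 / 1e-12 = 2.52e+09
SIL = 10 * log10(2.52e+09) = 94.014 dB


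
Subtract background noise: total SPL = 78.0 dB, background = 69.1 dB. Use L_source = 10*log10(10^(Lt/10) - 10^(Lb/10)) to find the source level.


10^(78.0/10) = 6.30957e+07
10^(69.1/10) = 8.12831e+06
Difference = 6.30957e+07 - 8.12831e+06 = 5.49674e+07
L_source = 10*log10(5.49674e+07) = 77.401 dB


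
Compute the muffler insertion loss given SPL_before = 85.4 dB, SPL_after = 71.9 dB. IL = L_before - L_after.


Insertion loss = SPL without muffler - SPL with muffler
IL = 85.4 - 71.9 = 13.5 dB


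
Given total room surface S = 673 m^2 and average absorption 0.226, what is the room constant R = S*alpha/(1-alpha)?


R = 673 * 0.226 / (1 - 0.226) = 196.51 m^2


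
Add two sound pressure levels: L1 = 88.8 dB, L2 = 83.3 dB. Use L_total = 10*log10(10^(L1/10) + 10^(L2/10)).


10^(88.8/10) = 7.58578e+08
10^(83.3/10) = 2.13796e+08
Sum = 7.58578e+08 + 2.13796e+08 = 9.72374e+08
L_total = 10*log10(9.72374e+08) = 89.878 dB


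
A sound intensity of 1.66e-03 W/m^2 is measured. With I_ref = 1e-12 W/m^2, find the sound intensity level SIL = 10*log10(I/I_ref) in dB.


I / I_ref = 1.66e-03 / 1e-12 = 1.66e+09
SIL = 10 * log10(1.66e+09) = 92.201 dB


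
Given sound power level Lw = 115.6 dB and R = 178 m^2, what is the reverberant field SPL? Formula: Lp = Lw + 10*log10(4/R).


4/R = 4/178 = 0.0224719
Lp = 115.6 + 10*log10(0.0224719) = 99.116 dB


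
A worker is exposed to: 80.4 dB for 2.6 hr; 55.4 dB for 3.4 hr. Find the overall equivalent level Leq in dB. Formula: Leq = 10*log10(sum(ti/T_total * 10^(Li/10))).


T_total = 2.6 + 3.4 = 6.0 hr
(2.6/6.0) * 10^(80.4/10) = 4.75141e+07
(3.4/6.0) * 10^(55.4/10) = 196484
Sum = 4.75141e+07 + 196484 = 4.77106e+07
Leq = 10*log10(4.77106e+07) = 76.786 dB


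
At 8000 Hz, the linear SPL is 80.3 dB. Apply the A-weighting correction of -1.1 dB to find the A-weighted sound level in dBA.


A-weighting table: 8000 Hz -> -1.1 dB correction
SPL_A = SPL + correction = 80.3 + (-1.1) = 79.2 dBA


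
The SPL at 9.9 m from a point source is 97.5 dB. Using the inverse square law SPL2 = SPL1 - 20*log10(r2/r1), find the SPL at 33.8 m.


r2/r1 = 33.8/9.9 = 3.41414
Correction = 20*log10(3.41414) = 10.6656 dB
SPL2 = 97.5 - 10.6656 = 86.834 dB


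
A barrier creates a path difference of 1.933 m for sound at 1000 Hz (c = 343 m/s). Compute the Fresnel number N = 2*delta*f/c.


N = 2*delta*f/c = 2*delta/lambda, where lambda = c/f
lambda = 343 / 1000 = 0.343 m
N = 2 * 1.933 / 0.343 = 11.271


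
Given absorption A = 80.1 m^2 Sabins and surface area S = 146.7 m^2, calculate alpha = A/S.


Absorption coefficient = absorbed power / incident power
alpha = A / S = 80.1 / 146.7 = 0.54601


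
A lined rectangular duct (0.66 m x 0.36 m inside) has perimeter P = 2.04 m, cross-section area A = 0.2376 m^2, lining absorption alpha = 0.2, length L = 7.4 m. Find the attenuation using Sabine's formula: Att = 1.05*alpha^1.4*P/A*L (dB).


alpha^1.4 = 0.2^1.4 = 0.105061
Attenuation rate = 1.05 * alpha^1.4 * P / A
= 1.05 * 0.105061 * 2.04 / 0.2376 = 0.947141 dB/m
Total Att = 0.947141 * 7.4 = 7.0088 dB


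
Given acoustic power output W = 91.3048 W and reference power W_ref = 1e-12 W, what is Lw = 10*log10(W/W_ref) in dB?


W / W_ref = 91.3048 / 1e-12 = 9.13048e+13
Lw = 10 * log10(9.13048e+13) = 139.6 dB


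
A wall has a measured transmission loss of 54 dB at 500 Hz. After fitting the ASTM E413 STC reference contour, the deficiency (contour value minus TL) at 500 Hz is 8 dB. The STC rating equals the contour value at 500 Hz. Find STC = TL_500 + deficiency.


By ASTM E413, STC = value of the fitted reference contour at 500 Hz.
Contour value at 500 Hz = TL_500 + deficiency = 54 + 8 = 62
STC = 62


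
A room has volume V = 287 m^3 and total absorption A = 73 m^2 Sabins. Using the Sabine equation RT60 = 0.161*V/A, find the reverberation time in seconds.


RT60 = 0.161 * 287 / 73 = 0.63297 s


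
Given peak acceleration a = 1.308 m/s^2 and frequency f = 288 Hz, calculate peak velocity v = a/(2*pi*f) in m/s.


omega = 2*pi*f = 2*pi*288 = 1809.56 rad/s
v = a / omega = 1.308 / 1809.56 = 0.00072283 m/s


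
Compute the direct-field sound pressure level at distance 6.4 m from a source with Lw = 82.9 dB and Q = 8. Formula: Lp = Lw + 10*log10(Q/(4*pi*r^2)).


4*pi*r^2 = 4*pi*6.4^2 = 514.719 m^2
Q / (4*pi*r^2) = 8 / 514.719 = 0.0155425
Lp = 82.9 + 10*log10(0.0155425) = 64.815 dB


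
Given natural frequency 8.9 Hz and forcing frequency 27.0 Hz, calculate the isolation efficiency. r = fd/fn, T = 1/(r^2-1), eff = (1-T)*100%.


r = 27.0 / 8.9 = 3.03371
r^2 - 1 = 3.03371^2 - 1 = 8.2034
T = 1/8.2034 = 0.121901
Efficiency = (1 - 0.121901)*100 = 87.81 %


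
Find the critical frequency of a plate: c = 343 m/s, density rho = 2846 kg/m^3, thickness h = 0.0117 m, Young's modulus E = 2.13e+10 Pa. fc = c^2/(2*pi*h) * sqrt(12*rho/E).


12*rho/E = 12*2846/2.13e+10 = 1.60338e-06
sqrt(12*rho/E) = sqrt(1.60338e-06) = 0.00126625
c^2/(2*pi*h) = 343^2/(2*pi*0.0117) = 1.60038e+06
fc = 1.60038e+06 * 0.00126625 = 2026.5 Hz


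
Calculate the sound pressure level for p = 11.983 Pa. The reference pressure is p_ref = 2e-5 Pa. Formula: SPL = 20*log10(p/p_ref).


p / p_ref = 11.983 / 2e-5 = 599150
SPL = 20 * log10(599150) = 115.55 dB


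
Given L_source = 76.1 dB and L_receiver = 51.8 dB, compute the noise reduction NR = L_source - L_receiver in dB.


NR = L_source - L_receiver (difference between source and receiving room levels)
NR = 76.1 - 51.8 = 24.3 dB


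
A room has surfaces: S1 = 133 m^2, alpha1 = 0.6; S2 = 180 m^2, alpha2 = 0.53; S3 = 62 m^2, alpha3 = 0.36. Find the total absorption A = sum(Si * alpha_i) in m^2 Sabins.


133 * 0.6 = 79.8
180 * 0.53 = 95.4
62 * 0.36 = 22.32
A_total = 79.8 + 95.4 + 22.32 = 197.52 m^2


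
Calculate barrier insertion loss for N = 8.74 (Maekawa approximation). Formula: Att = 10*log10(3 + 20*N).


3 + 20*N = 3 + 20*8.74 = 177.8
Att = 10*log10(177.8) = 22.499 dB


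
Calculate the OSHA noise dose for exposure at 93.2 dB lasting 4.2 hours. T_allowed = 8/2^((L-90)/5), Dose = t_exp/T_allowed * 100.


T_allowed = 8 / 2^((93.2 - 90)/5) = 5.1337 hr
Dose = 4.2 / 5.1337 * 100 = 81.812 %


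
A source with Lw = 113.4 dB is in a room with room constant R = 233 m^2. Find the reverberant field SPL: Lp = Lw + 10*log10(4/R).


4/R = 4/233 = 0.0171674
Lp = 113.4 + 10*log10(0.0171674) = 95.747 dB


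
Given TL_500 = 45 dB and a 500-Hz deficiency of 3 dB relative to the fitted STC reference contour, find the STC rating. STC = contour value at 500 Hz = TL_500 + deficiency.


By ASTM E413, STC = value of the fitted reference contour at 500 Hz.
Contour value at 500 Hz = TL_500 + deficiency = 45 + 3 = 48
STC = 48


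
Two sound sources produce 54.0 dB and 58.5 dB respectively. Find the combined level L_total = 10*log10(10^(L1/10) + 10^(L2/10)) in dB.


10^(54.0/10) = 251189
10^(58.5/10) = 707946
Sum = 251189 + 707946 = 959135
L_total = 10*log10(959135) = 59.819 dB


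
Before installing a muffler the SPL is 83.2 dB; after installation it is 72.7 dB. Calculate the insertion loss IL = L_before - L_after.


Insertion loss = SPL without muffler - SPL with muffler
IL = 83.2 - 72.7 = 10.5 dB


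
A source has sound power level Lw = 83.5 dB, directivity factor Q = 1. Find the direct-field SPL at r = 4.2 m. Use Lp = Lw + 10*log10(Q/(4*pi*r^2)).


4*pi*r^2 = 4*pi*4.2^2 = 221.671 m^2
Q / (4*pi*r^2) = 1 / 221.671 = 0.00451119
Lp = 83.5 + 10*log10(0.00451119) = 60.043 dB


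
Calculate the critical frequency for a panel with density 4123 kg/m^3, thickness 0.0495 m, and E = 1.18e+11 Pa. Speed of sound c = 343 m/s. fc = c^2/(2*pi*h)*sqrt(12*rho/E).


12*rho/E = 12*4123/1.18e+11 = 4.19288e-07
sqrt(12*rho/E) = sqrt(4.19288e-07) = 0.000647525
c^2/(2*pi*h) = 343^2/(2*pi*0.0495) = 378271
fc = 378271 * 0.000647525 = 244.94 Hz


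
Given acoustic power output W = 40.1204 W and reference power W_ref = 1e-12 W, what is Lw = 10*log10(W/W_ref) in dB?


W / W_ref = 40.1204 / 1e-12 = 4.01204e+13
Lw = 10 * log10(4.01204e+13) = 136.03 dB


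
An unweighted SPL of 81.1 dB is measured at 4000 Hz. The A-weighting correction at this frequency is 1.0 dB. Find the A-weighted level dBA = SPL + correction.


A-weighting table: 4000 Hz -> 1.0 dB correction
SPL_A = SPL + correction = 81.1 + (1.0) = 82.1 dBA


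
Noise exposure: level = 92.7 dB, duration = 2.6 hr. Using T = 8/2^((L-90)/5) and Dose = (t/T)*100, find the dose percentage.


T_allowed = 8 / 2^((92.7 - 90)/5) = 5.50217 hr
Dose = 2.6 / 5.50217 * 100 = 47.254 %


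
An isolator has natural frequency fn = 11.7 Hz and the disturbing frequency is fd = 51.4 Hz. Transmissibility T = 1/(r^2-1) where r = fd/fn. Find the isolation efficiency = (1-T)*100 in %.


r = 51.4 / 11.7 = 4.39316
r^2 - 1 = 4.39316^2 - 1 = 18.2999
T = 1/18.2999 = 0.0546451
Efficiency = (1 - 0.0546451)*100 = 94.535 %


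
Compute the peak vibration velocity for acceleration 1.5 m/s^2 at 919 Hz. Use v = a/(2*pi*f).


omega = 2*pi*f = 2*pi*919 = 5774.25 rad/s
v = a / omega = 1.5 / 5774.25 = 0.00025977 m/s


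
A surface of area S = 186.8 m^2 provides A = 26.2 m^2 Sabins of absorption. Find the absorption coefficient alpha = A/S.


Absorption coefficient = absorbed power / incident power
alpha = A / S = 26.2 / 186.8 = 0.14026


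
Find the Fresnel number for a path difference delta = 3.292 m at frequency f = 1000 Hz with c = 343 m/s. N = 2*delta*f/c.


N = 2*delta*f/c = 2*delta/lambda, where lambda = c/f
lambda = 343 / 1000 = 0.343 m
N = 2 * 3.292 / 0.343 = 19.195


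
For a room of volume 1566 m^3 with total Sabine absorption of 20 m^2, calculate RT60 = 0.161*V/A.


RT60 = 0.161 * 1566 / 20 = 12.606 s


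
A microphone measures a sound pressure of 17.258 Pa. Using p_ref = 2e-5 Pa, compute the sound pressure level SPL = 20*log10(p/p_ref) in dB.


p / p_ref = 17.258 / 2e-5 = 862900
SPL = 20 * log10(862900) = 118.72 dB


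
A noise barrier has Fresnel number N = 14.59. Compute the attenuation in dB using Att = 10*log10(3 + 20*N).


3 + 20*N = 3 + 20*14.59 = 294.8
Att = 10*log10(294.8) = 24.695 dB


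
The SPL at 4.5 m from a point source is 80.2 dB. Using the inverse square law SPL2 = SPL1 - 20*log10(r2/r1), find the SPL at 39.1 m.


r2/r1 = 39.1/4.5 = 8.68889
Correction = 20*log10(8.68889) = 18.7793 dB
SPL2 = 80.2 - 18.7793 = 61.421 dB


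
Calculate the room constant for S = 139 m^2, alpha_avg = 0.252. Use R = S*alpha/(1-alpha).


R = 139 * 0.252 / (1 - 0.252) = 46.829 m^2


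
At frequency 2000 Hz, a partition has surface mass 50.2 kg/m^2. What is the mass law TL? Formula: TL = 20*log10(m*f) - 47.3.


m * f = 50.2 * 2000 = 100400
20*log10(100400) = 100.035 dB
TL = 100.035 - 47.3 = 52.735 dB


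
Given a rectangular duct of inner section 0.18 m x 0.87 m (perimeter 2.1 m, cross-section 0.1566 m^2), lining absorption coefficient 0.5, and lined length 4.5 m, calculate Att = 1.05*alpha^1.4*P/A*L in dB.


alpha^1.4 = 0.5^1.4 = 0.378929
Attenuation rate = 1.05 * alpha^1.4 * P / A
= 1.05 * 0.378929 * 2.1 / 0.1566 = 5.33549 dB/m
Total Att = 5.33549 * 4.5 = 24.01 dB


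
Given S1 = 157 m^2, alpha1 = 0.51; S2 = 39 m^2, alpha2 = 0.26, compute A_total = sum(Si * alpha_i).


157 * 0.51 = 80.07
39 * 0.26 = 10.14
A_total = 80.07 + 10.14 = 90.21 m^2


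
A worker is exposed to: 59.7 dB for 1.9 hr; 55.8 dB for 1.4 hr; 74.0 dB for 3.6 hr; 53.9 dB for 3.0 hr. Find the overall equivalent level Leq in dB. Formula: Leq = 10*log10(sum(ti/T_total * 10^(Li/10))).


T_total = 1.9 + 1.4 + 3.6 + 3.0 = 9.9 hr
(1.9/9.9) * 10^(59.7/10) = 179109
(1.4/9.9) * 10^(55.8/10) = 53764.2
(3.6/9.9) * 10^(74.0/10) = 9.13413e+06
(3.0/9.9) * 10^(53.9/10) = 74385.1
Sum = 179109 + 53764.2 + 9.13413e+06 + 74385.1 = 9.44139e+06
Leq = 10*log10(9.44139e+06) = 69.75 dB


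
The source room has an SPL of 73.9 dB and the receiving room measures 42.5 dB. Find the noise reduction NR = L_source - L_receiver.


NR = L_source - L_receiver (difference between source and receiving room levels)
NR = 73.9 - 42.5 = 31.4 dB


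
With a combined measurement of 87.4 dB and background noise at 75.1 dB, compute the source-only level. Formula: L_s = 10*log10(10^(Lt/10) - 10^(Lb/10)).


10^(87.4/10) = 5.49541e+08
10^(75.1/10) = 3.23594e+07
Difference = 5.49541e+08 - 3.23594e+07 = 5.17182e+08
L_source = 10*log10(5.17182e+08) = 87.136 dB


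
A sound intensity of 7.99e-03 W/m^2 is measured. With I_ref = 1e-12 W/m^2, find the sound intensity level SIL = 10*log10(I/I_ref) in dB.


I / I_ref = 7.99e-03 / 1e-12 = 7.99e+09
SIL = 10 * log10(7.99e+09) = 99.025 dB
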